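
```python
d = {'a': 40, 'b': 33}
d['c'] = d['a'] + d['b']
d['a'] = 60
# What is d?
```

After line 1: d = {'a': 40, 'b': 33}
After line 2 (d['c'] = 40 + 33): d = {'a': 40, 'b': 33, 'c': 73}
After line 3: d = {'a': 60, 'b': 33, 'c': 73}

{'a': 60, 'b': 33, 'c': 73}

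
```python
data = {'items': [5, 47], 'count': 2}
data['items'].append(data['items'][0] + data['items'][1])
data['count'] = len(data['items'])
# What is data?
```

After line 1: data = {'items': [5, 47], 'count': 2}
After line 2 (append 5 + 47 = 52): data = {'items': [5, 47, 52], 'count': 2}
After line 3 (count = len(items) = 3): data = {'items': [5, 47, 52], 'count': 3}

{'items': [5, 47, 52], 'count': 3}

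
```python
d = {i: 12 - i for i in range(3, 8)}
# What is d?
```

{3: 9, 4: 8, 5: 7, 6: 6, 7: 5}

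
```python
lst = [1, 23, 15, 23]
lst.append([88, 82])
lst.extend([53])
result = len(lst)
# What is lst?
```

After line 1: lst = [1, 23, 15, 23]
After line 2 (append adds [88, 82] as single element): lst = [1, 23, 15, 23, [88, 82]]
After line 3 (extend unpacks [53], adds 53): lst = [1, 23, 15, 23, [88, 82], 53]
After line 4: result = len(lst) = 6

[1, 23, 15, 23, [88, 82], 53]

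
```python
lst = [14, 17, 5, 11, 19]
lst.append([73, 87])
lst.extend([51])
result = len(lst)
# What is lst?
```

After line 1: lst = [14, 17, 5, 11, 19]
After line 2 (append adds [73, 87] as single element): lst = [14, 17, 5, 11, 19, [73, 87]]
After line 3 (extend unpacks [51], adds 51): lst = [14, 17, 5, 11, 19, [73, 87], 51]
After line 4: result = len(lst) = 7

[14, 17, 5, 11, 19, [73, 87], 51]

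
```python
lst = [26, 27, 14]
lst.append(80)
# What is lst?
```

[26, 27, 14, 80]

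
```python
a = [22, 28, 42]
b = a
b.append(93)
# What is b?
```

After line 1: a = [22, 28, 42]
After line 2 (b = a is an alias, same object): a = [22, 28, 42], b = [22, 28, 42]
After line 3 (b.append mutates the shared list): a = [22, 28, 42, 93], b = [22, 28, 42, 93]

[22, 28, 42, 93]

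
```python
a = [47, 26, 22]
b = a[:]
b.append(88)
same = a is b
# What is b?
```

After line 1: a = [47, 26, 22]
After line 2 (b = a[:] is a shallow copy, new object): a = [47, 26, 22], b = [47, 26, 22]
After line 3 (append only mutates b): a = [47, 26, 22], b = [47, 26, 22, 88]
After line 4 (same = a is b; different objects -> False): same = False

[47, 26, 22, 88]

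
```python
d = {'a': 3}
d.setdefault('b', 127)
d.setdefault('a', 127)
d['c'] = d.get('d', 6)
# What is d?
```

After line 1: d = {'a': 3}
After line 2 (setdefault adds 'b'=127): d = {'a': 3, 'b': 127}
After line 3 (setdefault 'a' no-op, already exists): d = {'a': 3, 'b': 127}
After line 4 (get('d', 6) returns default since 'd' not in d): d = {'a': 3, 'b': 127, 'c': 6}

{'a': 3, 'b': 127, 'c': 6}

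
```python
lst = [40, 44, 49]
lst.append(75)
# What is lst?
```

[40, 44, 49, 75]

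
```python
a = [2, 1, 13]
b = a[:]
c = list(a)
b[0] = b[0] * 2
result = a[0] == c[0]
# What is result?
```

After line 1: a = [2, 1, 13]
After line 2 (b = a[:], copy): a = [2, 1, 13], b = [2, 1, 13]
After line 3 (c = list(a) is a copy, new object): c = [2, 1, 13]
After line 4 (b[0] = 2 * 2 = 4; only b mutates (copy)): a = [2, 1, 13], b = [4, 1, 13], c = [2, 1, 13]
After line 5 (a[0] = 2, c[0] = 2; result = True)

True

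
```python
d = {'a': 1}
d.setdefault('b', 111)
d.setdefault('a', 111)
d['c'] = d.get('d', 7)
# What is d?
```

After line 1: d = {'a': 1}
After line 2 (setdefault adds 'b'=111): d = {'a': 1, 'b': 111}
After line 3 (setdefault 'a' no-op, already exists): d = {'a': 1, 'b': 111}
After line 4 (get('d', 7) returns default since 'd' not in d): d = {'a': 1, 'b': 111, 'c': 7}

{'a': 1, 'b': 111, 'c': 7}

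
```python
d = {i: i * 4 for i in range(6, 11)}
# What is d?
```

{6: 24, 7: 28, 8: 32, 9: 36, 10: 40}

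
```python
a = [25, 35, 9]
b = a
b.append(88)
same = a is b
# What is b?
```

After line 1: a = [25, 35, 9]
After line 2 (b = a is an alias, same object): a = [25, 35, 9], b = [25, 35, 9]
After line 3 (b.append mutates the shared list): a = [25, 35, 9, 88], b = [25, 35, 9, 88]
After line 4 (same = a is b; same object -> True): same = True

[25, 35, 9, 88]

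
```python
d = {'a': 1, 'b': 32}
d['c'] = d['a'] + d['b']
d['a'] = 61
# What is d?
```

After line 1: d = {'a': 1, 'b': 32}
After line 2 (d['c'] = 1 + 32): d = {'a': 1, 'b': 32, 'c': 33}
After line 3: d = {'a': 61, 'b': 32, 'c': 33}

{'a': 61, 'b': 32, 'c': 33}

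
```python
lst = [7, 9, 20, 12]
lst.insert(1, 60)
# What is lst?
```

[7, 60, 9, 20, 12]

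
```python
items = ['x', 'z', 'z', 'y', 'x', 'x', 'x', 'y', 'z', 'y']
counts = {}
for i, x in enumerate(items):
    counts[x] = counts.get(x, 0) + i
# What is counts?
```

Initial: counts = {}, items = ['x', 'z', 'z', 'y', 'x', 'x', 'x', 'y', 'z', 'y']
i=0, x='x': counts = {'x': 0}
i=1, x='z': counts = {'x': 0, 'z': 1}
i=2, x='z': counts = {'x': 0, 'z': 3}
i=3, x='y': counts = {'x': 0, 'z': 3, 'y': 3}
i=4, x='x': counts = {'x': 4, 'z': 3, 'y': 3}
i=5, x='x': counts = {'x': 9, 'z': 3, 'y': 3}
i=6, x='x': counts = {'x': 15, 'z': 3, 'y': 3}
i=7, x='y': counts = {'x': 15, 'z': 3, 'y': 10}
i=8, x='z': counts = {'x': 15, 'z': 11, 'y': 10}
i=9, x='y': counts = {'x': 15, 'z': 11, 'y': 19}

{'x': 15, 'z': 11, 'y': 19}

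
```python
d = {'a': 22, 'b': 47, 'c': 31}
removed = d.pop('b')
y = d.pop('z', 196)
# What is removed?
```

After line 1: d = {'a': 22, 'b': 47, 'c': 31}
After line 2 (pop 'b' returns 47): d = {'a': 22, 'c': 31}, removed = 47
After line 3 (pop 'z' missing, returns default 196): d = {'a': 22, 'c': 31}, y = 196

47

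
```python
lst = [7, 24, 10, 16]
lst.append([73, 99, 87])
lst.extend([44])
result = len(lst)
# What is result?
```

After line 1: lst = [7, 24, 10, 16]
After line 2 (append adds [73, 99, 87] as single element): lst = [7, 24, 10, 16, [73, 99, 87]]
After line 3 (extend unpacks [44], adds 44): lst = [7, 24, 10, 16, [73, 99, 87], 44]
After line 4: result = len(lst) = 6

6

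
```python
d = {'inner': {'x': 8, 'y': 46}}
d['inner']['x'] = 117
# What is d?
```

After line 1: d = {'inner': {'x': 8, 'y': 46}}
After line 2 (inner x overwritten): d = {'inner': {'x': 117, 'y': 46}}

{'inner': {'x': 117, 'y': 46}}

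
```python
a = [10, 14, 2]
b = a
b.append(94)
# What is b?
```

After line 1: a = [10, 14, 2]
After line 2 (b = a is an alias, same object): a = [10, 14, 2], b = [10, 14, 2]
After line 3 (b.append mutates the shared list): a = [10, 14, 2, 94], b = [10, 14, 2, 94]

[10, 14, 2, 94]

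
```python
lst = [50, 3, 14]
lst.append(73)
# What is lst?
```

[50, 3, 14, 73]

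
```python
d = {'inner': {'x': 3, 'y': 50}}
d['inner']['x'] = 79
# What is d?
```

After line 1: d = {'inner': {'x': 3, 'y': 50}}
After line 2 (inner x overwritten): d = {'inner': {'x': 79, 'y': 50}}

{'inner': {'x': 79, 'y': 50}}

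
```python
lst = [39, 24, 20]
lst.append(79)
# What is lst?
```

[39, 24, 20, 79]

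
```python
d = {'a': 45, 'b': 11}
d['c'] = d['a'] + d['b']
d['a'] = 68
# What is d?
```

After line 1: d = {'a': 45, 'b': 11}
After line 2 (d['c'] = 45 + 11): d = {'a': 45, 'b': 11, 'c': 56}
After line 3: d = {'a': 68, 'b': 11, 'c': 56}

{'a': 68, 'b': 11, 'c': 56}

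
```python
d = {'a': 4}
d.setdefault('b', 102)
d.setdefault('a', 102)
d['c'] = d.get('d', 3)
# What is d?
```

After line 1: d = {'a': 4}
After line 2 (setdefault adds 'b'=102): d = {'a': 4, 'b': 102}
After line 3 (setdefault 'a' no-op, already exists): d = {'a': 4, 'b': 102}
After line 4 (get('d', 3) returns default since 'd' not in d): d = {'a': 4, 'b': 102, 'c': 3}

{'a': 4, 'b': 102, 'c': 3}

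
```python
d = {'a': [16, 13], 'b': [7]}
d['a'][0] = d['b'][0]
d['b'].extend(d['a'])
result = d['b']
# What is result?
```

After line 1: d = {'a': [16, 13], 'b': [7]}
After line 2 (a[0] = b[0] = 7): d = {'a': [7, 13], 'b': [7]}
After line 3 (b.extend(a) appends [7, 13]): d = {'a': [7, 13], 'b': [7, 7, 13]}
After line 4: result = d['b'] = [7, 7, 13]

[7, 7, 13]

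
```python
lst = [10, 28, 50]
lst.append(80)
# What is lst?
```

[10, 28, 50, 80]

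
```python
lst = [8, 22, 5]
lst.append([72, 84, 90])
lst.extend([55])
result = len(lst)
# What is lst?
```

After line 1: lst = [8, 22, 5]
After line 2 (append adds [72, 84, 90] as single element): lst = [8, 22, 5, [72, 84, 90]]
After line 3 (extend unpacks [55], adds 55): lst = [8, 22, 5, [72, 84, 90], 55]
After line 4: result = len(lst) = 5

[8, 22, 5, [72, 84, 90], 55]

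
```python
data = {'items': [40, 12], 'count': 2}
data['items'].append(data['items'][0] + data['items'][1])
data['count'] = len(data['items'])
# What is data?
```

After line 1: data = {'items': [40, 12], 'count': 2}
After line 2 (append 40 + 12 = 52): data = {'items': [40, 12, 52], 'count': 2}
After line 3 (count = len(items) = 3): data = {'items': [40, 12, 52], 'count': 3}

{'items': [40, 12, 52], 'count': 3}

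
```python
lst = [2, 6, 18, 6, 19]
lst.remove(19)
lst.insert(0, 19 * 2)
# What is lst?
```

After line 1: lst = [2, 6, 18, 6, 19]
After line 2 (remove first 19): lst = [2, 6, 18, 6]
After line 3 (insert 38 at index 0): lst = [38, 2, 6, 18, 6]

[38, 2, 6, 18, 6]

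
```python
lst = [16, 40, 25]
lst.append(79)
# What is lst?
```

[16, 40, 25, 79]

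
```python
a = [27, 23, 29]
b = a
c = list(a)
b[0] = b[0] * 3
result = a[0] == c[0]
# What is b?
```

After line 1: a = [27, 23, 29]
After line 2 (b = a, alias): a = [27, 23, 29], b = [27, 23, 29]
After line 3 (c = list(a) is a copy, new object): c = [27, 23, 29]
After line 4 (b[0] = 27 * 3 = 81; mutates shared a/b): a = b = [81, 23, 29], c = [27, 23, 29]
After line 5 (a[0] = 81, c[0] = 27; result = False)

[81, 23, 29]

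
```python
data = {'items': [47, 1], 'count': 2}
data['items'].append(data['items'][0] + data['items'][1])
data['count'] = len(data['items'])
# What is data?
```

After line 1: data = {'items': [47, 1], 'count': 2}
After line 2 (append 47 + 1 = 48): data = {'items': [47, 1, 48], 'count': 2}
After line 3 (count = len(items) = 3): data = {'items': [47, 1, 48], 'count': 3}

{'items': [47, 1, 48], 'count': 3}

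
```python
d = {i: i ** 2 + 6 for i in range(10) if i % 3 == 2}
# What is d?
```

{2: 10, 5: 31, 8: 70}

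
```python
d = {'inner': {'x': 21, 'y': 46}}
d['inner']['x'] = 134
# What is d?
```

After line 1: d = {'inner': {'x': 21, 'y': 46}}
After line 2 (inner x overwritten): d = {'inner': {'x': 134, 'y': 46}}

{'inner': {'x': 134, 'y': 46}}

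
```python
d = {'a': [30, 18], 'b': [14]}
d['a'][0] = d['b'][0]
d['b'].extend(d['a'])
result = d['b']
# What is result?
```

After line 1: d = {'a': [30, 18], 'b': [14]}
After line 2 (a[0] = b[0] = 14): d = {'a': [14, 18], 'b': [14]}
After line 3 (b.extend(a) appends [14, 18]): d = {'a': [14, 18], 'b': [14, 14, 18]}
After line 4: result = d['b'] = [14, 14, 18]

[14, 14, 18]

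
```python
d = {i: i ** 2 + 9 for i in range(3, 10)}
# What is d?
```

{3: 18, 4: 25, 5: 34, 6: 45, 7: 58, 8: 73, 9: 90}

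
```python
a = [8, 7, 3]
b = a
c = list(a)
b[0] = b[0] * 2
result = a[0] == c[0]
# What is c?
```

After line 1: a = [8, 7, 3]
After line 2 (b = a, alias): a = [8, 7, 3], b = [8, 7, 3]
After line 3 (c = list(a) is a copy, new object): c = [8, 7, 3]
After line 4 (b[0] = 8 * 2 = 16; mutates shared a/b): a = b = [16, 7, 3], c = [8, 7, 3]
After line 5 (a[0] = 16, c[0] = 8; result = False)

[8, 7, 3]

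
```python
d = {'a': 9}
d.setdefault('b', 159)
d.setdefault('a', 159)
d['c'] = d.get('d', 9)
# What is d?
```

After line 1: d = {'a': 9}
After line 2 (setdefault adds 'b'=159): d = {'a': 9, 'b': 159}
After line 3 (setdefault 'a' no-op, already exists): d = {'a': 9, 'b': 159}
After line 4 (get('d', 9) returns default since 'd' not in d): d = {'a': 9, 'b': 159, 'c': 9}

{'a': 9, 'b': 159, 'c': 9}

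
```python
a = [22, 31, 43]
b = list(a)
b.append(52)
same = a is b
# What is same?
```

After line 1: a = [22, 31, 43]
After line 2 (b = list(a) is a shallow copy, new object): a = [22, 31, 43], b = [22, 31, 43]
After line 3 (append only mutates b): a = [22, 31, 43], b = [22, 31, 43, 52]
After line 4 (same = a is b; different objects -> False): same = False

False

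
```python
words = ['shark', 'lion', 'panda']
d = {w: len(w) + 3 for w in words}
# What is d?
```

{'shark': 8, 'lion': 7, 'panda': 8}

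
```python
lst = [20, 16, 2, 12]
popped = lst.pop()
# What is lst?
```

[20, 16, 2]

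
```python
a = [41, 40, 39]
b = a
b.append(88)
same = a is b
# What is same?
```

After line 1: a = [41, 40, 39]
After line 2 (b = a is an alias, same object): a = [41, 40, 39], b = [41, 40, 39]
After line 3 (b.append mutates the shared list): a = [41, 40, 39, 88], b = [41, 40, 39, 88]
After line 4 (same = a is b; same object -> True): same = True

True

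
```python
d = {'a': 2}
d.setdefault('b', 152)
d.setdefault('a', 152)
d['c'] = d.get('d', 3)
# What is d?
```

After line 1: d = {'a': 2}
After line 2 (setdefault adds 'b'=152): d = {'a': 2, 'b': 152}
After line 3 (setdefault 'a' no-op, already exists): d = {'a': 2, 'b': 152}
After line 4 (get('d', 3) returns default since 'd' not in d): d = {'a': 2, 'b': 152, 'c': 3}

{'a': 2, 'b': 152, 'c': 3}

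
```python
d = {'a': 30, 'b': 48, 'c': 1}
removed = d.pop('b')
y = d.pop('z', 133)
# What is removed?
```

After line 1: d = {'a': 30, 'b': 48, 'c': 1}
After line 2 (pop 'b' returns 48): d = {'a': 30, 'c': 1}, removed = 48
After line 3 (pop 'z' missing, returns default 133): d = {'a': 30, 'c': 1}, y = 133

48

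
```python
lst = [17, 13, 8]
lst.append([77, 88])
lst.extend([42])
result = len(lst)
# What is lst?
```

After line 1: lst = [17, 13, 8]
After line 2 (append adds [77, 88] as single element): lst = [17, 13, 8, [77, 88]]
After line 3 (extend unpacks [42], adds 42): lst = [17, 13, 8, [77, 88], 42]
After line 4: result = len(lst) = 5

[17, 13, 8, [77, 88], 42]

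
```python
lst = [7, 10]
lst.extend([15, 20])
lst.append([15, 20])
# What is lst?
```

After line 1: lst = [7, 10]
After line 2 (extend unpacks [15, 20]): lst = [7, 10, 15, 20]
After line 3 (append adds [15, 20] as single element): lst = [7, 10, 15, 20, [15, 20]]

[7, 10, 15, 20, [15, 20]]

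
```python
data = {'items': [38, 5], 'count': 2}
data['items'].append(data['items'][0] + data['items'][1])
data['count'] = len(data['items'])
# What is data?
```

After line 1: data = {'items': [38, 5], 'count': 2}
After line 2 (append 38 + 5 = 43): data = {'items': [38, 5, 43], 'count': 2}
After line 3 (count = len(items) = 3): data = {'items': [38, 5, 43], 'count': 3}

{'items': [38, 5, 43], 'count': 3}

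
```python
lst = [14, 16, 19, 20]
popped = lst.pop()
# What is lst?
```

[14, 16, 19]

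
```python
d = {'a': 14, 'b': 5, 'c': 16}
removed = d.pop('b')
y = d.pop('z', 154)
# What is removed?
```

After line 1: d = {'a': 14, 'b': 5, 'c': 16}
After line 2 (pop 'b' returns 5): d = {'a': 14, 'c': 16}, removed = 5
After line 3 (pop 'z' missing, returns default 154): d = {'a': 14, 'c': 16}, y = 154

5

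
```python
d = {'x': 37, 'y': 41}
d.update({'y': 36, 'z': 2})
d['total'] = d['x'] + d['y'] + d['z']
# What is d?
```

After line 1: d = {'x': 37, 'y': 41}
After line 2 (y overwritten, z added): d = {'x': 37, 'y': 36, 'z': 2}
After line 3 (total = 37 + 36 + 2 = 75): d = {'x': 37, 'y': 36, 'z': 2, 'total': 75}

{'x': 37, 'y': 36, 'z': 2, 'total': 75}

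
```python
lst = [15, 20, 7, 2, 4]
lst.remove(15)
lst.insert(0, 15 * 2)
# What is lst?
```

After line 1: lst = [15, 20, 7, 2, 4]
After line 2 (remove first 15): lst = [20, 7, 2, 4]
After line 3 (insert 30 at index 0): lst = [30, 20, 7, 2, 4]

[30, 20, 7, 2, 4]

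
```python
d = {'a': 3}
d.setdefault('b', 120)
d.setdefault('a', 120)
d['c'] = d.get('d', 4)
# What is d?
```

After line 1: d = {'a': 3}
After line 2 (setdefault adds 'b'=120): d = {'a': 3, 'b': 120}
After line 3 (setdefault 'a' no-op, already exists): d = {'a': 3, 'b': 120}
After line 4 (get('d', 4) returns default since 'd' not in d): d = {'a': 3, 'b': 120, 'c': 4}

{'a': 3, 'b': 120, 'c': 4}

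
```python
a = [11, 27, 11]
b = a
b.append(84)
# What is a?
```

After line 1: a = [11, 27, 11]
After line 2 (b = a is an alias, same object): a = [11, 27, 11], b = [11, 27, 11]
After line 3 (b.append mutates the shared list): a = [11, 27, 11, 84], b = [11, 27, 11, 84]

[11, 27, 11, 84]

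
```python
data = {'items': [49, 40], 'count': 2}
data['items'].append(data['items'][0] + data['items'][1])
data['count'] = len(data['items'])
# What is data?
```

After line 1: data = {'items': [49, 40], 'count': 2}
After line 2 (append 49 + 40 = 89): data = {'items': [49, 40, 89], 'count': 2}
After line 3 (count = len(items) = 3): data = {'items': [49, 40, 89], 'count': 3}

{'items': [49, 40, 89], 'count': 3}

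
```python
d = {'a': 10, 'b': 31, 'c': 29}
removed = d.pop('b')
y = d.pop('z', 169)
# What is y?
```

After line 1: d = {'a': 10, 'b': 31, 'c': 29}
After line 2 (pop 'b' returns 31): d = {'a': 10, 'c': 29}, removed = 31
After line 3 (pop 'z' missing, returns default 169): d = {'a': 10, 'c': 29}, y = 169

169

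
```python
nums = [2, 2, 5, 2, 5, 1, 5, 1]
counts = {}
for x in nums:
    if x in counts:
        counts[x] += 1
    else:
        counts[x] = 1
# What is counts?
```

Initial: counts = {}, nums = [2, 2, 5, 2, 5, 1, 5, 1]
See 2: counts = {2: 1}
See 2: counts = {2: 2}
See 5: counts = {2: 2, 5: 1}
See 2: counts = {2: 3, 5: 1}
See 5: counts = {2: 3, 5: 2}
See 1: counts = {2: 3, 5: 2, 1: 1}
See 5: counts = {2: 3, 5: 3, 1: 1}
See 1: counts = {2: 3, 5: 3, 1: 2}

{2: 3, 5: 3, 1: 2}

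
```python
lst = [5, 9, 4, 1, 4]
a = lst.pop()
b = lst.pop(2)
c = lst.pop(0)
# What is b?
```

After line 1: lst = [5, 9, 4, 1, 4]
After line 2 (pop() -> a = 4): lst = [5, 9, 4, 1]
After line 3 (pop(2) -> b = 4): lst = [5, 9, 1]
After line 4 (pop(0) -> c = 5): lst = [9, 1]

4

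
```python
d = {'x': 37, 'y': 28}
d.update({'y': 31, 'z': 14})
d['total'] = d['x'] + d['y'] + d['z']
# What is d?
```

After line 1: d = {'x': 37, 'y': 28}
After line 2 (y overwritten, z added): d = {'x': 37, 'y': 31, 'z': 14}
After line 3 (total = 37 + 31 + 14 = 82): d = {'x': 37, 'y': 31, 'z': 14, 'total': 82}

{'x': 37, 'y': 31, 'z': 14, 'total': 82}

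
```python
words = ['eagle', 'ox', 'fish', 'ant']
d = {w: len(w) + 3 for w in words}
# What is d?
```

{'eagle': 8, 'ox': 5, 'fish': 7, 'ant': 6}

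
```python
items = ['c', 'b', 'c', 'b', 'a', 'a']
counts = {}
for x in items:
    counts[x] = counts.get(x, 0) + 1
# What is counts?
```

Initial: counts = {}, items = ['c', 'b', 'c', 'b', 'a', 'a']
See 'c': counts = {'c': 1}
See 'b': counts = {'c': 1, 'b': 1}
See 'c': counts = {'c': 2, 'b': 1}
See 'b': counts = {'c': 2, 'b': 2}
See 'a': counts = {'c': 2, 'b': 2, 'a': 1}
See 'a': counts = {'c': 2, 'b': 2, 'a': 2}

{'c': 2, 'b': 2, 'a': 2}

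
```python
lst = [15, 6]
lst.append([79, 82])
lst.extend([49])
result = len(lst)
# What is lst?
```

After line 1: lst = [15, 6]
After line 2 (append adds [79, 82] as single element): lst = [15, 6, [79, 82]]
After line 3 (extend unpacks [49], adds 49): lst = [15, 6, [79, 82], 49]
After line 4: result = len(lst) = 4

[15, 6, [79, 82], 49]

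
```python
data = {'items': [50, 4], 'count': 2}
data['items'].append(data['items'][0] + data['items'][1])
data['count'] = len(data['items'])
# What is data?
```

After line 1: data = {'items': [50, 4], 'count': 2}
After line 2 (append 50 + 4 = 54): data = {'items': [50, 4, 54], 'count': 2}
After line 3 (count = len(items) = 3): data = {'items': [50, 4, 54], 'count': 3}

{'items': [50, 4, 54], 'count': 3}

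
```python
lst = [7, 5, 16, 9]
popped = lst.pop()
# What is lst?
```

[7, 5, 16]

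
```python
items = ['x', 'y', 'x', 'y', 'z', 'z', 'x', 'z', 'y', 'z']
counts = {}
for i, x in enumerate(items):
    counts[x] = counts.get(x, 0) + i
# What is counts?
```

Initial: counts = {}, items = ['x', 'y', 'x', 'y', 'z', 'z', 'x', 'z', 'y', 'z']
i=0, x='x': counts = {'x': 0}
i=1, x='y': counts = {'x': 0, 'y': 1}
i=2, x='x': counts = {'x': 2, 'y': 1}
i=3, x='y': counts = {'x': 2, 'y': 4}
i=4, x='z': counts = {'x': 2, 'y': 4, 'z': 4}
i=5, x='z': counts = {'x': 2, 'y': 4, 'z': 9}
i=6, x='x': counts = {'x': 8, 'y': 4, 'z': 9}
i=7, x='z': counts = {'x': 8, 'y': 4, 'z': 16}
i=8, x='y': counts = {'x': 8, 'y': 12, 'z': 16}
i=9, x='z': counts = {'x': 8, 'y': 12, 'z': 25}

{'x': 8, 'y': 12, 'z': 25}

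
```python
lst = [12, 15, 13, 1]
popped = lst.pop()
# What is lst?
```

[12, 15, 13]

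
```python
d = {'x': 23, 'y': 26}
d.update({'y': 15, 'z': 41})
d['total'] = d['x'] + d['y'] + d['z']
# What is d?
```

After line 1: d = {'x': 23, 'y': 26}
After line 2 (y overwritten, z added): d = {'x': 23, 'y': 15, 'z': 41}
After line 3 (total = 23 + 15 + 41 = 79): d = {'x': 23, 'y': 15, 'z': 41, 'total': 79}

{'x': 23, 'y': 15, 'z': 41, 'total': 79}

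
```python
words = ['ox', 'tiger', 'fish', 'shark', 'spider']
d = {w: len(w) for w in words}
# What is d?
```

{'ox': 2, 'tiger': 5, 'fish': 4, 'shark': 5, 'spider': 6}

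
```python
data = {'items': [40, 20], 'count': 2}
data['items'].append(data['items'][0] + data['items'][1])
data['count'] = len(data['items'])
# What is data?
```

After line 1: data = {'items': [40, 20], 'count': 2}
After line 2 (append 40 + 20 = 60): data = {'items': [40, 20, 60], 'count': 2}
After line 3 (count = len(items) = 3): data = {'items': [40, 20, 60], 'count': 3}

{'items': [40, 20, 60], 'count': 3}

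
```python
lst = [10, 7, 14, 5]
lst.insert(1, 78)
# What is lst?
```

[10, 78, 7, 14, 5]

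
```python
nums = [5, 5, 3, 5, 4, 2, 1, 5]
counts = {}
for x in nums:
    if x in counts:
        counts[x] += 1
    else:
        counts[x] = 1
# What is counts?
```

Initial: counts = {}, nums = [5, 5, 3, 5, 4, 2, 1, 5]
See 5: counts = {5: 1}
See 5: counts = {5: 2}
See 3: counts = {5: 2, 3: 1}
See 5: counts = {5: 3, 3: 1}
See 4: counts = {5: 3, 3: 1, 4: 1}
See 2: counts = {5: 3, 3: 1, 4: 1, 2: 1}
See 1: counts = {5: 3, 3: 1, 4: 1, 2: 1, 1: 1}
See 5: counts = {5: 4, 3: 1, 4: 1, 2: 1, 1: 1}

{5: 4, 3: 1, 4: 1, 2: 1, 1: 1}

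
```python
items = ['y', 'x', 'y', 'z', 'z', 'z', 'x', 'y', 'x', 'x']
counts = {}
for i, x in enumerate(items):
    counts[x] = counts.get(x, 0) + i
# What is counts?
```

Initial: counts = {}, items = ['y', 'x', 'y', 'z', 'z', 'z', 'x', 'y', 'x', 'x']
i=0, x='y': counts = {'y': 0}
i=1, x='x': counts = {'y': 0, 'x': 1}
i=2, x='y': counts = {'y': 2, 'x': 1}
i=3, x='z': counts = {'y': 2, 'x': 1, 'z': 3}
i=4, x='z': counts = {'y': 2, 'x': 1, 'z': 7}
i=5, x='z': counts = {'y': 2, 'x': 1, 'z': 12}
i=6, x='x': counts = {'y': 2, 'x': 7, 'z': 12}
i=7, x='y': counts = {'y': 9, 'x': 7, 'z': 12}
i=8, x='x': counts = {'y': 9, 'x': 15, 'z': 12}
i=9, x='x': counts = {'y': 9, 'x': 24, 'z': 12}

{'y': 9, 'x': 24, 'z': 12}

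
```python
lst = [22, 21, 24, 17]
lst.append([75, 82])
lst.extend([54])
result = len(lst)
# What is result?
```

After line 1: lst = [22, 21, 24, 17]
After line 2 (append adds [75, 82] as single element): lst = [22, 21, 24, 17, [75, 82]]
After line 3 (extend unpacks [54], adds 54): lst = [22, 21, 24, 17, [75, 82], 54]
After line 4: result = len(lst) = 6

6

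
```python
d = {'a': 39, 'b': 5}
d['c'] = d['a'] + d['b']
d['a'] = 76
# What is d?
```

After line 1: d = {'a': 39, 'b': 5}
After line 2 (d['c'] = 39 + 5): d = {'a': 39, 'b': 5, 'c': 44}
After line 3: d = {'a': 76, 'b': 5, 'c': 44}

{'a': 76, 'b': 5, 'c': 44}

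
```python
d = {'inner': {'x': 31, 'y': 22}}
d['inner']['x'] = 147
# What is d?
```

After line 1: d = {'inner': {'x': 31, 'y': 22}}
After line 2 (inner x overwritten): d = {'inner': {'x': 147, 'y': 22}}

{'inner': {'x': 147, 'y': 22}}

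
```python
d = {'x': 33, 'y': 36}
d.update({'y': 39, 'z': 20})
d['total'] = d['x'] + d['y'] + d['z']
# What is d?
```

After line 1: d = {'x': 33, 'y': 36}
After line 2 (y overwritten, z added): d = {'x': 33, 'y': 39, 'z': 20}
After line 3 (total = 33 + 39 + 20 = 92): d = {'x': 33, 'y': 39, 'z': 20, 'total': 92}

{'x': 33, 'y': 39, 'z': 20, 'total': 92}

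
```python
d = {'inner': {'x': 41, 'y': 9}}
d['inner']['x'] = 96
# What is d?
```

After line 1: d = {'inner': {'x': 41, 'y': 9}}
After line 2 (inner x overwritten): d = {'inner': {'x': 96, 'y': 9}}

{'inner': {'x': 96, 'y': 9}}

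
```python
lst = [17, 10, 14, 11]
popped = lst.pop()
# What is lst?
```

[17, 10, 14]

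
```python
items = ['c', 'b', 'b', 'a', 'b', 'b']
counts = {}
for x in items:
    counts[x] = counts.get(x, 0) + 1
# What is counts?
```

Initial: counts = {}, items = ['c', 'b', 'b', 'a', 'b', 'b']
See 'c': counts = {'c': 1}
See 'b': counts = {'c': 1, 'b': 1}
See 'b': counts = {'c': 1, 'b': 2}
See 'a': counts = {'c': 1, 'b': 2, 'a': 1}
See 'b': counts = {'c': 1, 'b': 3, 'a': 1}
See 'b': counts = {'c': 1, 'b': 4, 'a': 1}

{'c': 1, 'b': 4, 'a': 1}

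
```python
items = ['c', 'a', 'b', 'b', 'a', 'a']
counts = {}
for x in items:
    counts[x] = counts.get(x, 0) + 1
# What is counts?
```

Initial: counts = {}, items = ['c', 'a', 'b', 'b', 'a', 'a']
See 'c': counts = {'c': 1}
See 'a': counts = {'c': 1, 'a': 1}
See 'b': counts = {'c': 1, 'a': 1, 'b': 1}
See 'b': counts = {'c': 1, 'a': 1, 'b': 2}
See 'a': counts = {'c': 1, 'a': 2, 'b': 2}
See 'a': counts = {'c': 1, 'a': 3, 'b': 2}

{'c': 1, 'a': 3, 'b': 2}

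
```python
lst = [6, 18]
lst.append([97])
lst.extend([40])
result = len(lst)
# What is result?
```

After line 1: lst = [6, 18]
After line 2 (append adds [97] as single element): lst = [6, 18, [97]]
After line 3 (extend unpacks [40], adds 40): lst = [6, 18, [97], 40]
After line 4: result = len(lst) = 4

4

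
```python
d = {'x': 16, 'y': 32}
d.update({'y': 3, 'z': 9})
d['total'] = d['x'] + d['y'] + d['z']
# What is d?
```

After line 1: d = {'x': 16, 'y': 32}
After line 2 (y overwritten, z added): d = {'x': 16, 'y': 3, 'z': 9}
After line 3 (total = 16 + 3 + 9 = 28): d = {'x': 16, 'y': 3, 'z': 9, 'total': 28}

{'x': 16, 'y': 3, 'z': 9, 'total': 28}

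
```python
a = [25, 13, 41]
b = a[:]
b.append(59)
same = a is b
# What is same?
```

After line 1: a = [25, 13, 41]
After line 2 (b = a[:] is a shallow copy, new object): a = [25, 13, 41], b = [25, 13, 41]
After line 3 (append only mutates b): a = [25, 13, 41], b = [25, 13, 41, 59]
After line 4 (same = a is b; different objects -> False): same = False

False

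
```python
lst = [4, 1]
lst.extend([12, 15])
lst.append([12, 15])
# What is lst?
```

After line 1: lst = [4, 1]
After line 2 (extend unpacks [12, 15]): lst = [4, 1, 12, 15]
After line 3 (append adds [12, 15] as single element): lst = [4, 1, 12, 15, [12, 15]]

[4, 1, 12, 15, [12, 15]]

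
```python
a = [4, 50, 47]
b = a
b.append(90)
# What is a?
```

After line 1: a = [4, 50, 47]
After line 2 (b = a is an alias, same object): a = [4, 50, 47], b = [4, 50, 47]
After line 3 (b.append mutates the shared list): a = [4, 50, 47, 90], b = [4, 50, 47, 90]

[4, 50, 47, 90]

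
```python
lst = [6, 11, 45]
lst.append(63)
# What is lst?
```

[6, 11, 45, 63]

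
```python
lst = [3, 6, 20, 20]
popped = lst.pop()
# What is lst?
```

[3, 6, 20]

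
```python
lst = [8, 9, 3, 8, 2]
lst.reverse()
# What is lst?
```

[2, 8, 3, 9, 8]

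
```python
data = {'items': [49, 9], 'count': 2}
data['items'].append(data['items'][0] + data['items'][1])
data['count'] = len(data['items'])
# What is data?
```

After line 1: data = {'items': [49, 9], 'count': 2}
After line 2 (append 49 + 9 = 58): data = {'items': [49, 9, 58], 'count': 2}
After line 3 (count = len(items) = 3): data = {'items': [49, 9, 58], 'count': 3}

{'items': [49, 9, 58], 'count': 3}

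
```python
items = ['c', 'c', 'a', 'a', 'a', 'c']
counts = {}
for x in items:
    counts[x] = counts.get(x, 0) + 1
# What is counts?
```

Initial: counts = {}, items = ['c', 'c', 'a', 'a', 'a', 'c']
See 'c': counts = {'c': 1}
See 'c': counts = {'c': 2}
See 'a': counts = {'c': 2, 'a': 1}
See 'a': counts = {'c': 2, 'a': 2}
See 'a': counts = {'c': 2, 'a': 3}
See 'c': counts = {'c': 3, 'a': 3}

{'c': 3, 'a': 3}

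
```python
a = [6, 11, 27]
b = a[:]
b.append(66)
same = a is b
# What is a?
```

After line 1: a = [6, 11, 27]
After line 2 (b = a[:] is a shallow copy, new object): a = [6, 11, 27], b = [6, 11, 27]
After line 3 (append only mutates b): a = [6, 11, 27], b = [6, 11, 27, 66]
After line 4 (same = a is b; different objects -> False): same = False

[6, 11, 27]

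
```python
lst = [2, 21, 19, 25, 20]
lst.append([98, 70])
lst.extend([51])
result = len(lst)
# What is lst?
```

After line 1: lst = [2, 21, 19, 25, 20]
After line 2 (append adds [98, 70] as single element): lst = [2, 21, 19, 25, 20, [98, 70]]
After line 3 (extend unpacks [51], adds 51): lst = [2, 21, 19, 25, 20, [98, 70], 51]
After line 4: result = len(lst) = 7

[2, 21, 19, 25, 20, [98, 70], 51]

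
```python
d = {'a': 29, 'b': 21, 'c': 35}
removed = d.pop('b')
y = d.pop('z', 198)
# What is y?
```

After line 1: d = {'a': 29, 'b': 21, 'c': 35}
After line 2 (pop 'b' returns 21): d = {'a': 29, 'c': 35}, removed = 21
After line 3 (pop 'z' missing, returns default 198): d = {'a': 29, 'c': 35}, y = 198

198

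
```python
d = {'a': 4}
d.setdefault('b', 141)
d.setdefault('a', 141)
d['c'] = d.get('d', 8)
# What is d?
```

After line 1: d = {'a': 4}
After line 2 (setdefault adds 'b'=141): d = {'a': 4, 'b': 141}
After line 3 (setdefault 'a' no-op, already exists): d = {'a': 4, 'b': 141}
After line 4 (get('d', 8) returns default since 'd' not in d): d = {'a': 4, 'b': 141, 'c': 8}

{'a': 4, 'b': 141, 'c': 8}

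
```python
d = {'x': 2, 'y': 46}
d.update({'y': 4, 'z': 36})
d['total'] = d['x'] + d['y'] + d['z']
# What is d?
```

After line 1: d = {'x': 2, 'y': 46}
After line 2 (y overwritten, z added): d = {'x': 2, 'y': 4, 'z': 36}
After line 3 (total = 2 + 4 + 36 = 42): d = {'x': 2, 'y': 4, 'z': 36, 'total': 42}

{'x': 2, 'y': 4, 'z': 36, 'total': 42}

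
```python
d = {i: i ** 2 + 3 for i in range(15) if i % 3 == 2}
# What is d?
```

{2: 7, 5: 28, 8: 67, 11: 124, 14: 199}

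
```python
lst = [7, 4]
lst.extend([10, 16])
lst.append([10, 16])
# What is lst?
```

After line 1: lst = [7, 4]
After line 2 (extend unpacks [10, 16]): lst = [7, 4, 10, 16]
After line 3 (append adds [10, 16] as single element): lst = [7, 4, 10, 16, [10, 16]]

[7, 4, 10, 16, [10, 16]]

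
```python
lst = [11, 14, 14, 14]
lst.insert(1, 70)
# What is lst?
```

[11, 70, 14, 14, 14]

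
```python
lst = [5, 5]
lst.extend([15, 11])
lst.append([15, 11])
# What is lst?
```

After line 1: lst = [5, 5]
After line 2 (extend unpacks [15, 11]): lst = [5, 5, 15, 11]
After line 3 (append adds [15, 11] as single element): lst = [5, 5, 15, 11, [15, 11]]

[5, 5, 15, 11, [15, 11]]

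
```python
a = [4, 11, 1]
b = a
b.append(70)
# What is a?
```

After line 1: a = [4, 11, 1]
After line 2 (b = a is an alias, same object): a = [4, 11, 1], b = [4, 11, 1]
After line 3 (b.append mutates the shared list): a = [4, 11, 1, 70], b = [4, 11, 1, 70]

[4, 11, 1, 70]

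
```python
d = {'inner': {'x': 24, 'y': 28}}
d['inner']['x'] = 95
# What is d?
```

After line 1: d = {'inner': {'x': 24, 'y': 28}}
After line 2 (inner x overwritten): d = {'inner': {'x': 95, 'y': 28}}

{'inner': {'x': 95, 'y': 28}}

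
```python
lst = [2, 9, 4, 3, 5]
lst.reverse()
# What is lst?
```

[5, 3, 4, 9, 2]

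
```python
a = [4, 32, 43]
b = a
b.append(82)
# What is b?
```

After line 1: a = [4, 32, 43]
After line 2 (b = a is an alias, same object): a = [4, 32, 43], b = [4, 32, 43]
After line 3 (b.append mutates the shared list): a = [4, 32, 43, 82], b = [4, 32, 43, 82]

[4, 32, 43, 82]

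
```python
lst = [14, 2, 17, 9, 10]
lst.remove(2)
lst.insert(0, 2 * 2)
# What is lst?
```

After line 1: lst = [14, 2, 17, 9, 10]
After line 2 (remove first 2): lst = [14, 17, 9, 10]
After line 3 (insert 4 at index 0): lst = [4, 14, 17, 9, 10]

[4, 14, 17, 9, 10]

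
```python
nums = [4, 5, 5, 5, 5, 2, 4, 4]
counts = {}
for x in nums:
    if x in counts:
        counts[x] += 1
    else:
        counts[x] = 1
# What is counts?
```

Initial: counts = {}, nums = [4, 5, 5, 5, 5, 2, 4, 4]
See 4: counts = {4: 1}
See 5: counts = {4: 1, 5: 1}
See 5: counts = {4: 1, 5: 2}
See 5: counts = {4: 1, 5: 3}
See 5: counts = {4: 1, 5: 4}
See 2: counts = {4: 1, 5: 4, 2: 1}
See 4: counts = {4: 2, 5: 4, 2: 1}
See 4: counts = {4: 3, 5: 4, 2: 1}

{4: 3, 5: 4, 2: 1}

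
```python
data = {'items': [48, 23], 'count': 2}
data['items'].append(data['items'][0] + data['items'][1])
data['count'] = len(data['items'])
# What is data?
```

After line 1: data = {'items': [48, 23], 'count': 2}
After line 2 (append 48 + 23 = 71): data = {'items': [48, 23, 71], 'count': 2}
After line 3 (count = len(items) = 3): data = {'items': [48, 23, 71], 'count': 3}

{'items': [48, 23, 71], 'count': 3}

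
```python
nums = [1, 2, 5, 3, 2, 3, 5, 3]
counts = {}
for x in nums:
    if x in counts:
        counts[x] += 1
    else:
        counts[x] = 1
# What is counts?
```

Initial: counts = {}, nums = [1, 2, 5, 3, 2, 3, 5, 3]
See 1: counts = {1: 1}
See 2: counts = {1: 1, 2: 1}
See 5: counts = {1: 1, 2: 1, 5: 1}
See 3: counts = {1: 1, 2: 1, 5: 1, 3: 1}
See 2: counts = {1: 1, 2: 2, 5: 1, 3: 1}
See 3: counts = {1: 1, 2: 2, 5: 1, 3: 2}
See 5: counts = {1: 1, 2: 2, 5: 2, 3: 2}
See 3: counts = {1: 1, 2: 2, 5: 2, 3: 3}

{1: 1, 2: 2, 5: 2, 3: 3}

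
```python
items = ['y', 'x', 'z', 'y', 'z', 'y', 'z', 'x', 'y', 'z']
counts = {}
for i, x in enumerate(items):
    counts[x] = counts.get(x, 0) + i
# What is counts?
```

Initial: counts = {}, items = ['y', 'x', 'z', 'y', 'z', 'y', 'z', 'x', 'y', 'z']
i=0, x='y': counts = {'y': 0}
i=1, x='x': counts = {'y': 0, 'x': 1}
i=2, x='z': counts = {'y': 0, 'x': 1, 'z': 2}
i=3, x='y': counts = {'y': 3, 'x': 1, 'z': 2}
i=4, x='z': counts = {'y': 3, 'x': 1, 'z': 6}
i=5, x='y': counts = {'y': 8, 'x': 1, 'z': 6}
i=6, x='z': counts = {'y': 8, 'x': 1, 'z': 12}
i=7, x='x': counts = {'y': 8, 'x': 8, 'z': 12}
i=8, x='y': counts = {'y': 16, 'x': 8, 'z': 12}
i=9, x='z': counts = {'y': 16, 'x': 8, 'z': 21}

{'y': 16, 'x': 8, 'z': 21}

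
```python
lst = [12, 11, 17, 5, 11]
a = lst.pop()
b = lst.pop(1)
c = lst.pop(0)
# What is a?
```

After line 1: lst = [12, 11, 17, 5, 11]
After line 2 (pop() -> a = 11): lst = [12, 11, 17, 5]
After line 3 (pop(1) -> b = 11): lst = [12, 17, 5]
After line 4 (pop(0) -> c = 12): lst = [17, 5]

11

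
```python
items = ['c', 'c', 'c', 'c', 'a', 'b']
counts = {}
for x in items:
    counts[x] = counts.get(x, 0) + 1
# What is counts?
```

Initial: counts = {}, items = ['c', 'c', 'c', 'c', 'a', 'b']
See 'c': counts = {'c': 1}
See 'c': counts = {'c': 2}
See 'c': counts = {'c': 3}
See 'c': counts = {'c': 4}
See 'a': counts = {'c': 4, 'a': 1}
See 'b': counts = {'c': 4, 'a': 1, 'b': 1}

{'c': 4, 'a': 1, 'b': 1}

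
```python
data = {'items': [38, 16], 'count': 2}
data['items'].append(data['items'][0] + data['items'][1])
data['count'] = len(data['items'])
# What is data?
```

After line 1: data = {'items': [38, 16], 'count': 2}
After line 2 (append 38 + 16 = 54): data = {'items': [38, 16, 54], 'count': 2}
After line 3 (count = len(items) = 3): data = {'items': [38, 16, 54], 'count': 3}

{'items': [38, 16, 54], 'count': 3}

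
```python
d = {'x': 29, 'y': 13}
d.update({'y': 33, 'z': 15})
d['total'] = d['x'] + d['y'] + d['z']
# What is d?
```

After line 1: d = {'x': 29, 'y': 13}
After line 2 (y overwritten, z added): d = {'x': 29, 'y': 33, 'z': 15}
After line 3 (total = 29 + 33 + 15 = 77): d = {'x': 29, 'y': 33, 'z': 15, 'total': 77}

{'x': 29, 'y': 33, 'z': 15, 'total': 77}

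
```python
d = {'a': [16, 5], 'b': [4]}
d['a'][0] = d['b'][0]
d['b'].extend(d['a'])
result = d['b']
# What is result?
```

After line 1: d = {'a': [16, 5], 'b': [4]}
After line 2 (a[0] = b[0] = 4): d = {'a': [4, 5], 'b': [4]}
After line 3 (b.extend(a) appends [4, 5]): d = {'a': [4, 5], 'b': [4, 4, 5]}
After line 4: result = d['b'] = [4, 4, 5]

[4, 4, 5]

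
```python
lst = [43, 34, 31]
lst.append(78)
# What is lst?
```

[43, 34, 31, 78]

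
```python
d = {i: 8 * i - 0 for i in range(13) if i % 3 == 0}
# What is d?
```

{0: 0, 3: 24, 6: 48, 9: 72, 12: 96}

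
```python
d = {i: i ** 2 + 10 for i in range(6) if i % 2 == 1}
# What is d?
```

{1: 11, 3: 19, 5: 35}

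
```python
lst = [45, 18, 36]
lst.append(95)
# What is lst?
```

[45, 18, 36, 95]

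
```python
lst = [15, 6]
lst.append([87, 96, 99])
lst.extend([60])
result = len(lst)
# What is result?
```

After line 1: lst = [15, 6]
After line 2 (append adds [87, 96, 99] as single element): lst = [15, 6, [87, 96, 99]]
After line 3 (extend unpacks [60], adds 60): lst = [15, 6, [87, 96, 99], 60]
After line 4: result = len(lst) = 4

4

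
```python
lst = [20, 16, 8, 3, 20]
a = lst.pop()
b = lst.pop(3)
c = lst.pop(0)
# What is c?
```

After line 1: lst = [20, 16, 8, 3, 20]
After line 2 (pop() -> a = 20): lst = [20, 16, 8, 3]
After line 3 (pop(3) -> b = 3): lst = [20, 16, 8]
After line 4 (pop(0) -> c = 20): lst = [16, 8]

20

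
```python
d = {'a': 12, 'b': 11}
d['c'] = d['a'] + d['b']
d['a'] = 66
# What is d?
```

After line 1: d = {'a': 12, 'b': 11}
After line 2 (d['c'] = 12 + 11): d = {'a': 12, 'b': 11, 'c': 23}
After line 3: d = {'a': 66, 'b': 11, 'c': 23}

{'a': 66, 'b': 11, 'c': 23}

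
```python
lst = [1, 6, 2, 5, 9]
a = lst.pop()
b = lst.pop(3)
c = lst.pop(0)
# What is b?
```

After line 1: lst = [1, 6, 2, 5, 9]
After line 2 (pop() -> a = 9): lst = [1, 6, 2, 5]
After line 3 (pop(3) -> b = 5): lst = [1, 6, 2]
After line 4 (pop(0) -> c = 1): lst = [6, 2]

5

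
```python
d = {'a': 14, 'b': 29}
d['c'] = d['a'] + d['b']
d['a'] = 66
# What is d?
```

After line 1: d = {'a': 14, 'b': 29}
After line 2 (d['c'] = 14 + 29): d = {'a': 14, 'b': 29, 'c': 43}
After line 3: d = {'a': 66, 'b': 29, 'c': 43}

{'a': 66, 'b': 29, 'c': 43}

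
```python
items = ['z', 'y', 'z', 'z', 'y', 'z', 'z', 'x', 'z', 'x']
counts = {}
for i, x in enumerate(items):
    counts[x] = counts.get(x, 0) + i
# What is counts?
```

Initial: counts = {}, items = ['z', 'y', 'z', 'z', 'y', 'z', 'z', 'x', 'z', 'x']
i=0, x='z': counts = {'z': 0}
i=1, x='y': counts = {'z': 0, 'y': 1}
i=2, x='z': counts = {'z': 2, 'y': 1}
i=3, x='z': counts = {'z': 5, 'y': 1}
i=4, x='y': counts = {'z': 5, 'y': 5}
i=5, x='z': counts = {'z': 10, 'y': 5}
i=6, x='z': counts = {'z': 16, 'y': 5}
i=7, x='x': counts = {'z': 16, 'y': 5, 'x': 7}
i=8, x='z': counts = {'z': 24, 'y': 5, 'x': 7}
i=9, x='x': counts = {'z': 24, 'y': 5, 'x': 16}

{'z': 24, 'y': 5, 'x': 16}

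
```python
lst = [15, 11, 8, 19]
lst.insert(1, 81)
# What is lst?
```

[15, 81, 11, 8, 19]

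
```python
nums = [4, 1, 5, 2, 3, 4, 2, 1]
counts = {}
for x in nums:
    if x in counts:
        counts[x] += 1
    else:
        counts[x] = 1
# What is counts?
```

Initial: counts = {}, nums = [4, 1, 5, 2, 3, 4, 2, 1]
See 4: counts = {4: 1}
See 1: counts = {4: 1, 1: 1}
See 5: counts = {4: 1, 1: 1, 5: 1}
See 2: counts = {4: 1, 1: 1, 5: 1, 2: 1}
See 3: counts = {4: 1, 1: 1, 5: 1, 2: 1, 3: 1}
See 4: counts = {4: 2, 1: 1, 5: 1, 2: 1, 3: 1}
See 2: counts = {4: 2, 1: 1, 5: 1, 2: 2, 3: 1}
See 1: counts = {4: 2, 1: 2, 5: 1, 2: 2, 3: 1}

{4: 2, 1: 2, 5: 1, 2: 2, 3: 1}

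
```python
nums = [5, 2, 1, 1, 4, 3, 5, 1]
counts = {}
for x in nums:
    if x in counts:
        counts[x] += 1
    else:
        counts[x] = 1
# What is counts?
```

Initial: counts = {}, nums = [5, 2, 1, 1, 4, 3, 5, 1]
See 5: counts = {5: 1}
See 2: counts = {5: 1, 2: 1}
See 1: counts = {5: 1, 2: 1, 1: 1}
See 1: counts = {5: 1, 2: 1, 1: 2}
See 4: counts = {5: 1, 2: 1, 1: 2, 4: 1}
See 3: counts = {5: 1, 2: 1, 1: 2, 4: 1, 3: 1}
See 5: counts = {5: 2, 2: 1, 1: 2, 4: 1, 3: 1}
See 1: counts = {5: 2, 2: 1, 1: 3, 4: 1, 3: 1}

{5: 2, 2: 1, 1: 3, 4: 1, 3: 1}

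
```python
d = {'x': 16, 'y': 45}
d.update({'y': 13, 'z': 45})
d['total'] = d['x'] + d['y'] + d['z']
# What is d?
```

After line 1: d = {'x': 16, 'y': 45}
After line 2 (y overwritten, z added): d = {'x': 16, 'y': 13, 'z': 45}
After line 3 (total = 16 + 13 + 45 = 74): d = {'x': 16, 'y': 13, 'z': 45, 'total': 74}

{'x': 16, 'y': 13, 'z': 45, 'total': 74}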